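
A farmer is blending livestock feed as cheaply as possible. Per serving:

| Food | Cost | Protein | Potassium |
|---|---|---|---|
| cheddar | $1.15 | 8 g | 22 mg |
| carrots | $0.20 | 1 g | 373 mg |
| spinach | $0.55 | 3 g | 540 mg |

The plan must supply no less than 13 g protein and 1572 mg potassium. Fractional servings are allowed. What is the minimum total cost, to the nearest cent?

A basic optimal solution has at most two foods positive. Try each food alone and each pair with both targets met exactly.
cheddar only: max(13/8, 1572/22) = 71.45 servings → $82.17.
carrots only: max(13/1, 1572/373) = 13 servings → $2.60.
spinach only: max(13/3, 1572/540) = 4.333 servings → $2.38.
cheddar + carrots with both tight: 1.106 servings and 4.149 servings → $2.10.
cheddar + spinach with both tight: 0.5416 servings and 2.889 servings → $2.21.
carrots + spinach: intersection lies outside the first quadrant.
Cheapest feasible corner: $2.10.

$2.10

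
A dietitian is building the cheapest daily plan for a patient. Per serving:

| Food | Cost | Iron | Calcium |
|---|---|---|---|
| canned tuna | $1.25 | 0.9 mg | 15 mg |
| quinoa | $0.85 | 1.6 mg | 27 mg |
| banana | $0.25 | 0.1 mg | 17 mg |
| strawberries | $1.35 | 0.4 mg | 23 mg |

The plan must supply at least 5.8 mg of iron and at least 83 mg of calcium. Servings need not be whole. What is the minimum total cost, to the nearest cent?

Two binding constraints pin down two serving amounts, so the optimal mix uses at most two foods. The candidates are each food alone (scaled to the tighter of iron/calcium) and each pair with both constraints tight.
canned tuna only: max(5.8/0.9, 83/15) = 6.444 servings → $8.06.
quinoa only: max(5.8/1.6, 83/27) = 3.625 servings → $3.08.
banana only: max(5.8/0.1, 83/17) = 58 servings → $14.50.
strawberries only: max(5.8/0.4, 83/23) = 14.5 servings → $19.57.
canned tuna + quinoa: intersection lies outside the first quadrant.
canned tuna + banana: the both-tight solution has a negative serving — not a feasible corner.
canned tuna + strawberries: intersection lies outside the first quadrant.
quinoa + banana: intersection lies outside the first quadrant.
quinoa + strawberries: the both-tight solution has a negative serving — not a feasible corner.
banana + strawberries with both targets exact would need a negative amount; discard.
Cheapest feasible corner: $3.08.

$3.08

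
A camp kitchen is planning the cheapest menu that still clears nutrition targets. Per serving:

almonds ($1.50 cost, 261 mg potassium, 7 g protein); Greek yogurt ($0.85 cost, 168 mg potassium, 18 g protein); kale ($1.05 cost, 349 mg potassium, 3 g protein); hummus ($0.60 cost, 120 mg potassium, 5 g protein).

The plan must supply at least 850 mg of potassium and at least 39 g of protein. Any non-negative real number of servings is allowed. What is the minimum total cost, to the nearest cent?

Check every corner: each single food scaled to meet both minima, and each pair solved so both constraints bind.
almonds only: max(850/261, 39/7) = 5.571 servings → $8.36.
Greek yogurt only: max(850/168, 39/18) = 5.06 servings → $4.30.
kale only: max(850/349, 39/3) = 13 servings → $13.65.
hummus only: max(850/120, 39/5) = 7.8 servings → $4.68.
almonds + Greek yogurt with both tight: 2.484 servings and 1.201 servings → $4.75.
almonds + kale with both targets exact would need a negative amount; discard.
almonds + hummus: the both-tight solution has a negative serving — not a feasible corner.
Greek yogurt + kale with both tight: 1.914 servings and 1.514 servings → $3.22.
Greek yogurt + hummus with both tight: 0.3258 servings and 6.627 servings → $4.25.
kale + hummus with both targets exact would need a negative amount; discard.
So the least-cost plan costs $3.22.

$3.22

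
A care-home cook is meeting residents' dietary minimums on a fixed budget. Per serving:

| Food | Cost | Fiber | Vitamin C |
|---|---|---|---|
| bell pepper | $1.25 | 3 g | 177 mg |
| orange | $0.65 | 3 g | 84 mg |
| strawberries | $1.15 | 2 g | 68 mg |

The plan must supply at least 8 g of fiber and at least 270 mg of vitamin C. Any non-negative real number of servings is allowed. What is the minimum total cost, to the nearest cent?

$2.03

The cheapest plan sits at a corner of the feasible region — with two constraints it uses at most two foods.
bell pepper only: max(8/3, 270/177) = 2.667 servings → $3.33.
orange only: max(8/3, 270/84) = 3.214 servings → $2.09.
strawberries only: max(8/2, 270/68) = 4 servings → $4.60.
bell pepper + orange with both tight: 0.4946 servings and 2.172 servings → $2.03.
bell pepper + strawberries with both targets exact would need a negative amount; discard.
orange + strawberries with both tight: 0.1111 servings and 3.833 servings → $4.48.
Cheapest feasible corner: $2.03.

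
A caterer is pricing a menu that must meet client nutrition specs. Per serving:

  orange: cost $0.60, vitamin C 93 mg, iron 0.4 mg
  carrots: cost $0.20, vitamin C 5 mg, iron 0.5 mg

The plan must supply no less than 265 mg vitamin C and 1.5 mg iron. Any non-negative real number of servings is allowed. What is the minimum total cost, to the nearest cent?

Minimising a linear cost over {vitamin C ≥ 265, iron ≥ 1.5, servings ≥ 0} — the optimum is at a vertex, using one or two foods.
orange only: max(265/93, 1.5/0.4) = 3.75 servings → $2.25.
carrots only: max(265/5, 1.5/0.5) = 53 servings → $10.60.
orange + carrots with both tight: 2.809 servings and 0.7528 servings → $1.84.
Cheapest feasible corner: $1.84.

$1.84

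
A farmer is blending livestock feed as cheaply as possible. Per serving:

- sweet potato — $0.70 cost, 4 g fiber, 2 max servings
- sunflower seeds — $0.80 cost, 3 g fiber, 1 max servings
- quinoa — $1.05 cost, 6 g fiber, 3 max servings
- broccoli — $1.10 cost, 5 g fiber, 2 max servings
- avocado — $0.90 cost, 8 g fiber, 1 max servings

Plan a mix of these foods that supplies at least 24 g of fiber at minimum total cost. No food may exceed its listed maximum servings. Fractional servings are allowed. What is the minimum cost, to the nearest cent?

$3.70

Cost per g of fiber: avocado $0.1125, sweet potato $0.1750, quinoa $0.1750, broccoli $0.2200, sunflower seeds $0.2667.
Take 1 serving of avocado: +8.0 g fiber for $0.90 (total $0.90, still need 16.0 g).
Take 2 servings of sweet potato: +8.0 g fiber for $1.40 (total $2.30, still need 8.0 g).
Take 1.333 servings of quinoa: +8.0 g fiber for $1.40 (total $3.70, still need 0.0 g).
Greedy by cheapest-per-g is optimal for a single linear constraint, so the minimum cost is $3.70.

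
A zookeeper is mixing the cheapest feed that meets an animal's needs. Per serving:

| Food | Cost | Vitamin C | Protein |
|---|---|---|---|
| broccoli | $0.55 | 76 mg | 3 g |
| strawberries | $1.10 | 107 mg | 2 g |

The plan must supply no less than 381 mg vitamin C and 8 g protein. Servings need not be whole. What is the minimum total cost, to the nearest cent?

$2.76

Check every corner: each single food scaled to meet both minima, and each pair solved so both constraints bind.
broccoli only: max(381/76, 8/3) = 5.013 servings → $2.76.
strawberries only: max(381/107, 8/2) = 4 servings → $4.40.
broccoli + strawberries with both tight: 0.5562 servings and 3.166 servings → $3.79.
Cheapest feasible corner: $2.76.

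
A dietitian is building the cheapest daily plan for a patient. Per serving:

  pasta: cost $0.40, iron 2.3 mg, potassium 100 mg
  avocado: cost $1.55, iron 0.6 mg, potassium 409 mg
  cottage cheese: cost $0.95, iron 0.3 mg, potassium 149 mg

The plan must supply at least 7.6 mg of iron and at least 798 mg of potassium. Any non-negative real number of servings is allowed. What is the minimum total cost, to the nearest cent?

Two binding constraints pin down two serving amounts, so the optimal mix uses at most two foods. The candidates are each food alone (scaled to the tighter of iron/potassium) and each pair with both constraints tight.
pasta only: max(7.6/2.3, 798/100) = 7.98 servings → $3.19.
avocado only: max(7.6/0.6, 798/409) = 12.67 servings → $19.63.
cottage cheese only: max(7.6/0.3, 798/149) = 25.33 servings → $24.07.
pasta + avocado with both tight: 2.986 servings and 1.221 servings → $3.09.
pasta + cottage cheese with both tight: 2.856 servings and 3.439 servings → $4.41.
avocado + cottage cheese with both targets exact would need a negative amount; discard.
Cheapest feasible corner: $3.09.

$3.09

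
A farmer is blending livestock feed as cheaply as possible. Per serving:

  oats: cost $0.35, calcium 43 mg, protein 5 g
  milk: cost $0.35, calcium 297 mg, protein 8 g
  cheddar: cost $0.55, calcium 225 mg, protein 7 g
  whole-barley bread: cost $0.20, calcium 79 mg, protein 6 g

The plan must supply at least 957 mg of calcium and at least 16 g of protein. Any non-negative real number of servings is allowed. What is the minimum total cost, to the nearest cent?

$1.13

oats only: max(957/43, 16/5) = 22.26 servings → $7.79.
milk only: max(957/297, 16/8) = 3.222 servings → $1.13.
cheddar only: max(957/225, 16/7) = 4.253 servings → $2.34.
whole-barley bread only: max(957/79, 16/6) = 12.11 servings → $2.42.
oats + milk: intersection lies outside the first quadrant.
oats + cheddar with both targets exact would need a negative amount; discard.
oats + whole-barley bread with both targets exact would need a negative amount; discard.
milk + cheddar with both targets exact would need a negative amount; discard.
milk + whole-barley bread: intersection lies outside the first quadrant.
cheddar + whole-barley bread: intersection lies outside the first quadrant.
Cheapest feasible corner: $1.13.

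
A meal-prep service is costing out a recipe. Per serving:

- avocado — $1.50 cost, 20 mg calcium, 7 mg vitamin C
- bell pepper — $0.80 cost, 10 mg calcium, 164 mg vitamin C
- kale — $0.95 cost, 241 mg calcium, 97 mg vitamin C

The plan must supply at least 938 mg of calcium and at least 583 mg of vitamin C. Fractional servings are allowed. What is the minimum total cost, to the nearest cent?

This is a tiny linear program; its minimum lies at a vertex of the feasible set. List the vertices and price them.
avocado only: max(938/20, 583/7) = 83.29 servings → $124.93.
bell pepper only: max(938/10, 583/164) = 93.8 servings → $75.04.
kale only: max(938/241, 583/97) = 6.01 servings → $5.71.
avocado + bell pepper with both tight: 46.11 servings and 1.587 servings → $70.43.
avocado + kale: the both-tight solution has a negative serving — not a feasible corner.
bell pepper + kale with both tight: 1.284 servings and 3.839 servings → $4.67.
Cheapest feasible corner: $4.67.

$4.67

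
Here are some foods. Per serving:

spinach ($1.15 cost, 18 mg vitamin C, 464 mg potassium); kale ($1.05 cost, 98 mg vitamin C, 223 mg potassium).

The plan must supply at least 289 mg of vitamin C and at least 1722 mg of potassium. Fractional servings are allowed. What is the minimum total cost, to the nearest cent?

$5.50

At the optimum either one food covers both requirements or two foods hit both targets exactly; no other combination can be cheaper.
spinach only: max(289/18, 1722/464) = 16.06 servings → $18.46.
kale only: max(289/98, 1722/223) = 7.722 servings → $8.11.
spinach + kale with both tight: 2.516 servings and 2.487 servings → $5.50.
Cheapest feasible corner: $5.50.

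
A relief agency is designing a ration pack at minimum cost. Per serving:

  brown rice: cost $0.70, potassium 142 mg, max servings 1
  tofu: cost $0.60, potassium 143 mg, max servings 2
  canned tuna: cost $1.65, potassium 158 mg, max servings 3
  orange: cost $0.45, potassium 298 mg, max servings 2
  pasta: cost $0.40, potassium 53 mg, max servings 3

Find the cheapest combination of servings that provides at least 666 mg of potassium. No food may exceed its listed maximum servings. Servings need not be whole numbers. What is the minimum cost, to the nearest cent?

$1.19

Cost per mg of potassium: orange $0.0015, tofu $0.0042, brown rice $0.0049, pasta $0.0075, canned tuna $0.0104.
Take 2 servings of orange: +596.0 mg potassium for $0.90 (total $0.90, still need 70.0 mg).
Take 0.4895 servings of tofu: +70.0 mg potassium for $0.29 (total $1.19, still need 0.0 mg).
Filling from the cheapest source first is optimal under one linear minimum: $1.19.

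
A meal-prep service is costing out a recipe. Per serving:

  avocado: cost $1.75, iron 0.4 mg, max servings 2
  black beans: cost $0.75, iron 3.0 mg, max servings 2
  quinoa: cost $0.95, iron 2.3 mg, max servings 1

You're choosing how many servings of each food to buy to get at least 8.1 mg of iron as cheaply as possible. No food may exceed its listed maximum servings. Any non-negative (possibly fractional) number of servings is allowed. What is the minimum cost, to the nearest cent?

Cost per mg of iron: black beans $0.2500, quinoa $0.4130, avocado $4.3750.
Take 2 servings of black beans: +6.0 mg iron for $1.50 (total $1.50, still need 2.1 mg).
Take 0.913 servings of quinoa: +2.1 mg iron for $0.87 (total $2.37, still need 0.0 mg).
Greedy by cheapest-per-mg is optimal for a single linear constraint, so the minimum cost is $2.37.

$2.37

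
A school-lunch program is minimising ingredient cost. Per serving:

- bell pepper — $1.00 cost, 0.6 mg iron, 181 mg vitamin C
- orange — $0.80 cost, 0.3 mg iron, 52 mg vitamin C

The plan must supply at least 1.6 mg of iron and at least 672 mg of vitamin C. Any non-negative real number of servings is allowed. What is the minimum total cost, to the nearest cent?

$3.71

For a min-cost LP with two ≥-constraints, a basic feasible solution has at most two positive variables.
bell pepper only: max(1.6/0.6, 672/181) = 3.713 servings → $3.71.
orange only: max(1.6/0.3, 672/52) = 12.92 servings → $10.34.
bell pepper + orange: intersection lies outside the first quadrant.
Cheapest feasible corner: $3.71.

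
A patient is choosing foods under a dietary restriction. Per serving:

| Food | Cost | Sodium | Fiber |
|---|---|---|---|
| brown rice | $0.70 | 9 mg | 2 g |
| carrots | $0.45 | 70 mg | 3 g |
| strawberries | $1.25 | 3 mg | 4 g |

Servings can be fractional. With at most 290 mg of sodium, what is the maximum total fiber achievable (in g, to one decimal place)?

386.7 g

Fiber per mg sodium: strawberries 1.333, brown rice 0.2222, carrots 0.04286.
With no serving limits, spend the whole sodium allowance on strawberries: 290 mg / 3 mg × 4 g = 386.7 g.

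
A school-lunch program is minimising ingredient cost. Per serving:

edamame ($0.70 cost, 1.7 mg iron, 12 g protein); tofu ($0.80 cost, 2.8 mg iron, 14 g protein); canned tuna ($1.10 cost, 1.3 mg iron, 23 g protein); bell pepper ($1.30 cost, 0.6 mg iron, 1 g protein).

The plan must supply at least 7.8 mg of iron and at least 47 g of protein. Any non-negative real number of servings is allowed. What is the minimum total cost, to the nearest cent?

Compare the cost at each extreme point of the feasible region.
edamame only: max(7.8/1.7, 47/12) = 4.588 servings → $3.21.
tofu only: max(7.8/2.8, 47/14) = 3.357 servings → $2.69.
canned tuna only: max(7.8/1.3, 47/23) = 6 servings → $6.60.
bell pepper only: max(7.8/0.6, 47/1) = 47 servings → $61.10.
edamame + tofu with both tight: 2.286 servings and 1.398 servings → $2.72.
edamame + canned tuna: the both-tight solution has a negative serving — not a feasible corner.
edamame + bell pepper with both tight: 3.709 servings and 2.491 servings → $5.83.
tofu + canned tuna with both tight: 2.561 servings and 0.4848 servings → $2.58.
tofu + bell pepper: the both-tight solution has a negative serving — not a feasible corner.
canned tuna + bell pepper with both tight: 1.632 servings and 9.464 servings → $14.10.
Cheapest feasible corner: $2.58.

$2.58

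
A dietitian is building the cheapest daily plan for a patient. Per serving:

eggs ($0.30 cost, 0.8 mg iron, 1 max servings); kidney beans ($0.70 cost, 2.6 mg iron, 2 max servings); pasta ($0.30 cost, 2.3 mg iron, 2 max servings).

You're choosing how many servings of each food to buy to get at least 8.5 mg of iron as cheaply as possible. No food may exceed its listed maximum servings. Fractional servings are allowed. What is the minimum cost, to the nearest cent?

Cost per mg of iron: pasta $0.1304, kidney beans $0.2692, eggs $0.3750.
Take 2 servings of pasta: +4.6 mg iron for $0.60 (total $0.60, still need 3.9 mg).
Take 1.5 servings of kidney beans: +3.9 mg iron for $1.05 (total $1.65, still need 0.0 mg).
Greedy by cheapest-per-mg is optimal for a single linear constraint, so the minimum cost is $1.65.

$1.65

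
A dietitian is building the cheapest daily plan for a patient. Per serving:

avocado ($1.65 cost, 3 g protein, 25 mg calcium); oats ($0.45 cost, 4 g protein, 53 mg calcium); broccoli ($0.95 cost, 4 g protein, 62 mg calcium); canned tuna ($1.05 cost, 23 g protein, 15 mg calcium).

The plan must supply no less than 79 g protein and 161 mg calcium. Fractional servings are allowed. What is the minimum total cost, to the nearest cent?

$4.19

avocado only: max(79/3, 161/25) = 26.33 servings → $43.45.
oats only: max(79/4, 161/53) = 19.75 servings → $8.89.
broccoli only: max(79/4, 161/62) = 19.75 servings → $18.76.
canned tuna only: max(79/23, 161/15) = 10.73 servings → $11.27.
avocado + oats: the both-tight solution has a negative serving — not a feasible corner.
avocado + broccoli with both targets exact would need a negative amount; discard.
avocado + canned tuna with both tight: 4.751 servings and 2.815 servings → $10.79.
oats + broccoli: intersection lies outside the first quadrant.
oats + canned tuna with both tight: 2.173 servings and 3.057 servings → $4.19.
broccoli + canned tuna with both tight: 1.843 servings and 3.114 servings → $5.02.
So the least-cost plan costs $4.19.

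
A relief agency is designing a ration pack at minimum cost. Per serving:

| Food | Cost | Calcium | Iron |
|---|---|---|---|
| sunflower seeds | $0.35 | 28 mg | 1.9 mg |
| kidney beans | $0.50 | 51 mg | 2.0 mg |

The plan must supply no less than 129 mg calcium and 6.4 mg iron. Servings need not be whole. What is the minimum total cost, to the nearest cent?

$1.39

Compare the cost at each extreme point of the feasible region.
sunflower seeds only: max(129/28, 6.4/1.9) = 4.607 servings → $1.61.
kidney beans only: max(129/51, 6.4/2.0) = 3.2 servings → $1.60.
sunflower seeds + kidney beans with both tight: 1.672 servings and 1.611 servings → $1.39.
Cheapest feasible corner: $1.39.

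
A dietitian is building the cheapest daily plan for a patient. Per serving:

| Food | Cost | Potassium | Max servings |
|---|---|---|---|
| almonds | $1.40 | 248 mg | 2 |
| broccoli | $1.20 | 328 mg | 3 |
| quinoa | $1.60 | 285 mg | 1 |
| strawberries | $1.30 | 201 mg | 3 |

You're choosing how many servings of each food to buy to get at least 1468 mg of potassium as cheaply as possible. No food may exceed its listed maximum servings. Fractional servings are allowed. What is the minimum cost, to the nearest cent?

Cost per mg of potassium: broccoli $0.0037, quinoa $0.0056, almonds $0.0056, strawberries $0.0065.
Take 3 servings of broccoli: +984.0 mg potassium for $3.60 (total $3.60, still need 484.0 mg).
Take 1 serving of quinoa: +285.0 mg potassium for $1.60 (total $5.20, still need 199.0 mg).
Take 0.8024 servings of almonds: +199.0 mg potassium for $1.12 (total $6.32, still need 0.0 mg).
Filling from the cheapest source first is optimal under one linear minimum: $6.32.

$6.32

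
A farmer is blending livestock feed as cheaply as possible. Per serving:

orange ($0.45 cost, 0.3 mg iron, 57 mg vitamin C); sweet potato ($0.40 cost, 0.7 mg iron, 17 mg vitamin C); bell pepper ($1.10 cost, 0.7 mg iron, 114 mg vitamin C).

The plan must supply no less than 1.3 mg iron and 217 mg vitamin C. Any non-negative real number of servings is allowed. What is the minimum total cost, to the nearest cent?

$1.78

orange only: max(1.3/0.3, 217/57) = 4.333 servings → $1.95.
sweet potato only: max(1.3/0.7, 217/17) = 12.76 servings → $5.11.
bell pepper only: max(1.3/0.7, 217/114) = 1.904 servings → $2.09.
orange + sweet potato with both tight: 3.73 servings and 0.2586 servings → $1.78.
orange + bell pepper with both tight: 0.6491 servings and 1.579 servings → $2.03.
sweet potato + bell pepper with both targets exact would need a negative amount; discard.
The minimum over all feasible corners is $1.78.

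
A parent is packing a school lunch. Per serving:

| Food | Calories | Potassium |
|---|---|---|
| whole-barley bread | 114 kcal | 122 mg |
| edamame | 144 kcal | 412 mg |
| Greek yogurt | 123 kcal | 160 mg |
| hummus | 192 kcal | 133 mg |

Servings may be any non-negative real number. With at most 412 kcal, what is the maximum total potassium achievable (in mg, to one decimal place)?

1178.8 mg

Potassium per kcal: edamame 2.861, Greek yogurt 1.301, whole-barley bread 1.07, hummus 0.6927.
With no serving limits, spend the whole calories allowance on edamame: 412 kcal / 144 kcal × 412 mg = 1178.8 mg.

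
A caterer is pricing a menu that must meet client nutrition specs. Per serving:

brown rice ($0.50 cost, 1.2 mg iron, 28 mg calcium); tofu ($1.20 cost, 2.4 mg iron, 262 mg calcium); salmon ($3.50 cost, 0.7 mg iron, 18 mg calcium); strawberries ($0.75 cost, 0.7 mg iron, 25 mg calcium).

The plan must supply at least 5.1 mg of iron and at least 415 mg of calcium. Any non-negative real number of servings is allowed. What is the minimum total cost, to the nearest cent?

The cheapest plan sits at a corner of the feasible region — with two constraints it uses at most two foods.
brown rice only: max(5.1/1.2, 415/28) = 14.82 servings → $7.41.
tofu only: max(5.1/2.4, 415/262) = 2.125 servings → $2.55.
salmon only: max(5.1/0.7, 415/18) = 23.06 servings → $80.69.
strawberries only: max(5.1/0.7, 415/25) = 16.6 servings → $12.45.
brown rice + tofu with both tight: 1.376 servings and 1.437 servings → $2.41.
brown rice + salmon: the both-tight solution has a negative serving — not a feasible corner.
brown rice + strawberries: the both-tight solution has a negative serving — not a feasible corner.
tofu + salmon with both tight: 1.417 servings and 2.427 servings → $10.19.
tofu + strawberries with both tight: 1.321 servings and 2.757 servings → $3.65.
salmon + strawberries: the both-tight solution has a negative serving — not a feasible corner.
Cheapest feasible corner: $2.41.

$2.41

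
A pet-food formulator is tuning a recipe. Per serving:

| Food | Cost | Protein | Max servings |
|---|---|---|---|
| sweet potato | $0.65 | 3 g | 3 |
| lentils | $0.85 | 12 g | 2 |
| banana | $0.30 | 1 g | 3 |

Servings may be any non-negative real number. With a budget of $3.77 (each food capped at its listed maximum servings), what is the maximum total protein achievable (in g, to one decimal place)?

33.4 g

Protein per dollar: lentils 14.12, sweet potato 4.615, banana 3.333.
Take 2 servings of lentils: spends $1.70, +24.0 g protein (running total 24.0 g).
Take 3 servings of sweet potato: spends $1.95, +9.0 g protein (running total 33.0 g).
Take 0.4 servings of banana: spends $0.12, +0.4 g protein (running total 33.4 g).
Greedy by best ratio exhausts the cost allowance optimally: 33.4 g.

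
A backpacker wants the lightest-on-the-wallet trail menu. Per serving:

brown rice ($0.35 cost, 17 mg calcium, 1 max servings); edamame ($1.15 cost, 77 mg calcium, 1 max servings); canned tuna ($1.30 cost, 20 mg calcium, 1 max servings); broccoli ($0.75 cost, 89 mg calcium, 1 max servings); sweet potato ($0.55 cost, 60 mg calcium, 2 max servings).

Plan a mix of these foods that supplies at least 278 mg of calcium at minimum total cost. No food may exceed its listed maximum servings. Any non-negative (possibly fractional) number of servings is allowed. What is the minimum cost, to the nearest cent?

Cost per mg of calcium: broccoli $0.0084, sweet potato $0.0092, edamame $0.0149, brown rice $0.0206, canned tuna $0.0650.
Take 1 serving of broccoli: +89.0 mg calcium for $0.75 (total $0.75, still need 189.0 mg).
Take 2 servings of sweet potato: +120.0 mg calcium for $1.10 (total $1.85, still need 69.0 mg).
Take 0.8961 servings of edamame: +69.0 mg calcium for $1.03 (total $2.88, still need 0.0 mg).
Greedy by cheapest-per-mg is optimal for a single linear constraint, so the minimum cost is $2.88.

$2.88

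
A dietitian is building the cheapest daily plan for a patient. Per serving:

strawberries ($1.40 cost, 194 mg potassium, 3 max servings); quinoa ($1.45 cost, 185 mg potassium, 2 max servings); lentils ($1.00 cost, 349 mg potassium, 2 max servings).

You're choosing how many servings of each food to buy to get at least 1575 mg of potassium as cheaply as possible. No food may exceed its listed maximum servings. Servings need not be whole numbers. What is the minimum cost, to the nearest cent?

Cost per mg of potassium: lentils $0.0029, strawberries $0.0072, quinoa $0.0078.
Take 2 servings of lentils: +698.0 mg potassium for $2.00 (total $2.00, still need 877.0 mg).
Take 3 servings of strawberries: +582.0 mg potassium for $4.20 (total $6.20, still need 295.0 mg).
Take 1.595 servings of quinoa: +295.0 mg potassium for $2.31 (total $8.51, still need 0.0 mg).
Greedy by cheapest-per-mg is optimal for a single linear constraint, so the minimum cost is $8.51.

$8.51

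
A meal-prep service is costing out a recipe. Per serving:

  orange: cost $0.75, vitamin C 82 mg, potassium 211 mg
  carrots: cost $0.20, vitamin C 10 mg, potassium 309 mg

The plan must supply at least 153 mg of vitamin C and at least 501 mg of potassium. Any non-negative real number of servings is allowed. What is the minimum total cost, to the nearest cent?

$1.44

With two linear requirements the optimum uses one or two foods; enumerate the corners.
orange only: max(153/82, 501/211) = 2.374 servings → $1.78.
carrots only: max(153/10, 501/309) = 15.3 servings → $3.06.
orange + carrots with both tight: 1.82 servings and 0.3788 servings → $1.44.
So the least-cost plan costs $1.44.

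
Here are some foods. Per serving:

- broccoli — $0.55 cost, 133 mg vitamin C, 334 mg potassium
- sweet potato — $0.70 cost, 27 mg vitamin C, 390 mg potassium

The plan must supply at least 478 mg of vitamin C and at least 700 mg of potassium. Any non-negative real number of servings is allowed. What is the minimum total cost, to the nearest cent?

broccoli only: max(478/133, 700/334) = 3.594 servings → $1.98.
sweet potato only: max(478/27, 700/390) = 17.7 servings → $12.39.
broccoli + sweet potato: the both-tight solution has a negative serving — not a feasible corner.
So the least-cost plan costs $1.98.

$1.98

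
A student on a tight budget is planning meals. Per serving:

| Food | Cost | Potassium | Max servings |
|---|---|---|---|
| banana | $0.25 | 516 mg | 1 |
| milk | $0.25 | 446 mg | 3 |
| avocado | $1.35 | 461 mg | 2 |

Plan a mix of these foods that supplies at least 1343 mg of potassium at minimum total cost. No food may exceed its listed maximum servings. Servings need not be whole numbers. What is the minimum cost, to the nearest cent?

Cost per mg of potassium: banana $0.0005, milk $0.0006, avocado $0.0029.
Take 1 serving of banana: +516.0 mg potassium for $0.25 (total $0.25, still need 827.0 mg).
Take 1.854 servings of milk: +827.0 mg potassium for $0.46 (total $0.71, still need 0.0 mg).
Filling from the cheapest source first is optimal under one linear minimum: $0.71.

$0.71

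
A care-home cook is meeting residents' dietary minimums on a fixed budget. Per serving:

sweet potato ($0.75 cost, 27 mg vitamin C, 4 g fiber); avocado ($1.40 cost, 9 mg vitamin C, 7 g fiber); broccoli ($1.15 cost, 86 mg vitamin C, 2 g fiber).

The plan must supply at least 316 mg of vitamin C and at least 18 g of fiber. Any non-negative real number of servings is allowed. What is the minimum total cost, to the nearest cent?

$5.45

sweet potato only: max(316/27, 18/4) = 11.7 servings → $8.78.
avocado only: max(316/9, 18/7) = 35.11 servings → $49.16.
broccoli only: max(316/86, 18/2) = 9 servings → $10.35.
sweet potato + avocado with both targets exact would need a negative amount; discard.
sweet potato + broccoli with both tight: 3.159 servings and 2.683 servings → $5.45.
avocado + broccoli with both tight: 1.568 servings and 3.51 servings → $6.23.
The minimum over all feasible corners is $5.45.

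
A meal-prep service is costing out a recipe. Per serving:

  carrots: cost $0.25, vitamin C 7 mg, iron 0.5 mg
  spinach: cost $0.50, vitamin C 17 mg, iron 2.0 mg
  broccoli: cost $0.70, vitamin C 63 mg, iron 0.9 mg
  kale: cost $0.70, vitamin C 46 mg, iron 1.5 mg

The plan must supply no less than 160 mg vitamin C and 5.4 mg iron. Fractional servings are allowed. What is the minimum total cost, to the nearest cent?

$2.33

An LP optimum is at a vertex; with two nutrient constraints at most two foods are used. Check each candidate.
carrots only: max(160/7, 5.4/0.5) = 22.86 servings → $5.71.
spinach only: max(160/17, 5.4/2.0) = 9.412 servings → $4.71.
broccoli only: max(160/63, 5.4/0.9) = 6 servings → $4.20.
kale only: max(160/46, 5.4/1.5) = 3.6 servings → $2.52.
carrots + spinach with both targets exact would need a negative amount; discard.
carrots + broccoli with both tight: 7.786 servings and 1.675 servings → $3.12.
carrots + kale with both tight: 0.672 servings and 3.376 servings → $2.53.
spinach + broccoli with both tight: 1.772 servings and 2.061 servings → $2.33.
spinach + kale with both tight: 0.1263 servings and 3.432 servings → $2.47.
broccoli + kale: the both-tight solution has a negative serving — not a feasible corner.
The minimum over all feasible corners is $2.33.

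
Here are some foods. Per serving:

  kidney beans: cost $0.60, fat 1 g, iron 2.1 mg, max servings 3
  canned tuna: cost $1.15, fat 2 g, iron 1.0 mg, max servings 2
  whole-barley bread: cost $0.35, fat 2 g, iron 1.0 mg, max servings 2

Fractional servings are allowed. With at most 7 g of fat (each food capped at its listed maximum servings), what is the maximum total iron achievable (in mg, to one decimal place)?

8.3 mg

Iron per g fat: kidney beans 2.1, canned tuna 0.5, whole-barley bread 0.5.
Take 3 servings of kidney beans: uses 3 g fat, +6.3 mg iron (running total 6.3 mg).
Take 2 servings of canned tuna: uses 4 g fat, +2.0 mg iron (running total 8.3 mg).
Filling greedily by iron-per-g fat is optimal for one linear limit, giving 8.3 mg.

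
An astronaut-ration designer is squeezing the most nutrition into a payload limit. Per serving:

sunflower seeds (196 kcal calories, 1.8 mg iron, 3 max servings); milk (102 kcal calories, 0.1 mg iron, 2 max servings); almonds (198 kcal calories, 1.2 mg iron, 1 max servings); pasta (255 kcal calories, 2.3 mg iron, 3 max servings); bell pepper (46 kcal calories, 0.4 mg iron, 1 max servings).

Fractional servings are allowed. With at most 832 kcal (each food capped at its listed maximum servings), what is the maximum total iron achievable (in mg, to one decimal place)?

7.6 mg

Iron per kcal: sunflower seeds 0.009184, pasta 0.00902, bell pepper 0.008696, almonds 0.006061, milk 0.0009804.
Take 3 servings of sunflower seeds: uses 588 kcal, +5.4 mg iron (running total 5.4 mg).
Take 0.9569 servings of pasta: uses 244 kcal, +2.2 mg iron (running total 7.6 mg).
Filling greedily by iron-per-kcal is optimal for one linear limit, giving 7.6 mg.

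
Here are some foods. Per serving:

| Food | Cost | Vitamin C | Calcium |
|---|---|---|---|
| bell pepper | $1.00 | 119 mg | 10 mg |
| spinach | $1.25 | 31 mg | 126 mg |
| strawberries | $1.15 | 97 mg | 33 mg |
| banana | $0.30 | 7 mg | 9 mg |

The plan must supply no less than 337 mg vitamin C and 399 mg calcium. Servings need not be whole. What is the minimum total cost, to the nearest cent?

At the optimum either one food covers both requirements or two foods hit both targets exactly; no other combination can be cheaper.
bell pepper only: max(337/119, 399/10) = 39.9 servings → $39.90.
spinach only: max(337/31, 399/126) = 10.87 servings → $13.59.
strawberries only: max(337/97, 399/33) = 12.09 servings → $13.90.
banana only: max(337/7, 399/9) = 48.14 servings → $14.44.
bell pepper + spinach with both tight: 2.049 servings and 3.004 servings → $5.80.
bell pepper + strawberries: the both-tight solution has a negative serving — not a feasible corner.
bell pepper + banana with both tight: 0.2398 servings and 44.07 servings → $13.46.
spinach + strawberries with both tight: 2.463 servings and 2.687 servings → $6.17.
spinach + banana with both targets exact would need a negative amount; discard.
strawberries + banana with both tight: 0.3738 servings and 42.96 servings → $13.32.
So the least-cost plan costs $5.80.

$5.80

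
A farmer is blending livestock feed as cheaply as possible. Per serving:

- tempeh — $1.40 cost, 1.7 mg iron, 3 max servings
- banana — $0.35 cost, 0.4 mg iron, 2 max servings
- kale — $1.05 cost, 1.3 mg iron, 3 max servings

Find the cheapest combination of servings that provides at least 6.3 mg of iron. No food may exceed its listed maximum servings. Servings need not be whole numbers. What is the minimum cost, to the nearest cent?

$5.13

Cost per mg of iron: kale $0.8077, tempeh $0.8235, banana $0.8750.
Take 3 servings of kale: +3.9 mg iron for $3.15 (total $3.15, still need 2.4 mg).
Take 1.412 servings of tempeh: +2.4 mg iron for $1.98 (total $5.13, still need 0.0 mg).
Greedy by cheapest-per-mg is optimal for a single linear constraint, so the minimum cost is $5.13.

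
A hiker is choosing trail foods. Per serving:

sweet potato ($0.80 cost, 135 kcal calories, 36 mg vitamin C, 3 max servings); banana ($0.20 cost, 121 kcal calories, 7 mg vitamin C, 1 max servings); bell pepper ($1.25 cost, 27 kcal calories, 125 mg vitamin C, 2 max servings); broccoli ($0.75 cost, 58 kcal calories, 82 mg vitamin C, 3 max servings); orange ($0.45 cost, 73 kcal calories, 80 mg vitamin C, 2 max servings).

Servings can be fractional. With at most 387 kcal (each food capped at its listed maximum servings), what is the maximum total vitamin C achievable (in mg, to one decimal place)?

Vitamin C per kcal: bell pepper 4.63, broccoli 1.414, orange 1.096, sweet potato 0.2667, banana 0.05785.
Take 2 servings of bell pepper: uses 54 kcal, +250.0 mg vitamin C (running total 250.0 mg).
Take 3 servings of broccoli: uses 174 kcal, +246.0 mg vitamin C (running total 496.0 mg).
Take 2 servings of orange: uses 146 kcal, +160.0 mg vitamin C (running total 656.0 mg).
Take 0.0963 servings of sweet potato: uses 13 kcal, +3.5 mg vitamin C (running total 659.5 mg).
Filling greedily by vitamin C-per-kcal is optimal for one linear limit, giving 659.5 mg.

659.5 mg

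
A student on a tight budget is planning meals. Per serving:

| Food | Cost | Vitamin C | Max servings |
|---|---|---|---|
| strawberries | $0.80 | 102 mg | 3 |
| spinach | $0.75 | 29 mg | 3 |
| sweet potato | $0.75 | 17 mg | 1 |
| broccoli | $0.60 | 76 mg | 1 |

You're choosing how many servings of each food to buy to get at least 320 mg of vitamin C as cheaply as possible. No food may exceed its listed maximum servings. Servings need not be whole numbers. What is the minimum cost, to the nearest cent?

Cost per mg of vitamin C: strawberries $0.0078, broccoli $0.0079, spinach $0.0259, sweet potato $0.0441.
Take 3 servings of strawberries: +306.0 mg vitamin C for $2.40 (total $2.40, still need 14.0 mg).
Take 0.1842 servings of broccoli: +14.0 mg vitamin C for $0.11 (total $2.51, still need 0.0 mg).
Greedy by cheapest-per-mg is optimal for a single linear constraint, so the minimum cost is $2.51.

$2.51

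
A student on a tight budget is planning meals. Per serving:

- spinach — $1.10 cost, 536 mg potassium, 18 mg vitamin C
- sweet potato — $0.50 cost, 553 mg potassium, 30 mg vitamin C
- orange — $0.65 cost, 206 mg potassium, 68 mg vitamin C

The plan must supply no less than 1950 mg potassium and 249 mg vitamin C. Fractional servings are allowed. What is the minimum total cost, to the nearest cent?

$2.93

spinach only: max(1950/536, 249/18) = 13.83 servings → $15.22.
sweet potato only: max(1950/553, 249/30) = 8.3 servings → $4.15.
orange only: max(1950/206, 249/68) = 9.466 servings → $6.15.
spinach + sweet potato with both targets exact would need a negative amount; discard.
spinach + orange with both tight: 2.483 servings and 3.004 servings → $4.68.
sweet potato + orange with both tight: 2.587 servings and 2.52 servings → $2.93.
The minimum over all feasible corners is $2.93.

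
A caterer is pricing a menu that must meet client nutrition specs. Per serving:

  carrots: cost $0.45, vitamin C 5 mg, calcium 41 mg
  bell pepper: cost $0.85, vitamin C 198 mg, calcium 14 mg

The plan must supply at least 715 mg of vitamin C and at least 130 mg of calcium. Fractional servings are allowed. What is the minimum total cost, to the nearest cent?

$3.91

Check every corner: each single food scaled to meet both minima, and each pair solved so both constraints bind.
carrots only: max(715/5, 130/41) = 143 servings → $64.35.
bell pepper only: max(715/198, 130/14) = 9.286 servings → $7.89.
carrots + bell pepper with both tight: 1.955 servings and 3.562 servings → $3.91.
The minimum over all feasible corners is $3.91.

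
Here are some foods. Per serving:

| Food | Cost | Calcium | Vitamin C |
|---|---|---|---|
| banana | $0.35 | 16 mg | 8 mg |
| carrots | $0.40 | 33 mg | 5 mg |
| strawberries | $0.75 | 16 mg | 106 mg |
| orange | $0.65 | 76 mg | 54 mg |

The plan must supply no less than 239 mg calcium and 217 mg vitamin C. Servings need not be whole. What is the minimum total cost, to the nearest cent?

$2.35

banana only: max(239/16, 217/8) = 27.12 servings → $9.49.
carrots only: max(239/33, 217/5) = 43.4 servings → $17.36.
strawberries only: max(239/16, 217/106) = 14.94 servings → $11.20.
orange only: max(239/76, 217/54) = 4.019 servings → $2.61.
banana + carrots: intersection lies outside the first quadrant.
banana + strawberries with both tight: 13.94 servings and 0.9949 servings → $5.63.
banana + orange with both targets exact would need a negative amount; discard.
carrots + strawberries with both tight: 6.396 servings and 1.745 servings → $3.87.
carrots + orange: intersection lies outside the first quadrant.
strawberries + orange with both tight: 0.4986 servings and 3.04 servings → $2.35.
Cheapest feasible corner: $2.35.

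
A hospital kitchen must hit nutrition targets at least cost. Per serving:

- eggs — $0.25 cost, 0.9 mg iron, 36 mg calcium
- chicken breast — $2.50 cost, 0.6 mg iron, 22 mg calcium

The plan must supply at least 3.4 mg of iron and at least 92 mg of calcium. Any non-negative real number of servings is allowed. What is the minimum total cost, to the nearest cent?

Two binding constraints pin down two serving amounts, so the optimal mix uses at most two foods. The candidates are each food alone (scaled to the tighter of iron/calcium) and each pair with both constraints tight.
eggs only: max(3.4/0.9, 92/36) = 3.778 servings → $0.94.
chicken breast only: max(3.4/0.6, 92/22) = 5.667 servings → $14.17.
eggs + chicken breast with both targets exact would need a negative amount; discard.
Cheapest feasible corner: $0.94.

$0.94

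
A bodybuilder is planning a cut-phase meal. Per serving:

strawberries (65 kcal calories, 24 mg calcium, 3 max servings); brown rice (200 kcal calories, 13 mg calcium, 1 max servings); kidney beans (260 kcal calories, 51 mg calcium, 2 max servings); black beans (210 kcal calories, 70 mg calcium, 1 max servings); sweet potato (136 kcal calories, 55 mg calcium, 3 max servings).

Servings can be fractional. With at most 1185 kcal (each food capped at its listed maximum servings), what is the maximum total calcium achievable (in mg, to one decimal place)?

Calcium per kcal: sweet potato 0.4044, strawberries 0.3692, black beans 0.3333, kidney beans 0.1962, brown rice 0.065.
Take 3 servings of sweet potato: uses 408 kcal, +165.0 mg calcium (running total 165.0 mg).
Take 3 servings of strawberries: uses 195 kcal, +72.0 mg calcium (running total 237.0 mg).
Take 1 serving of black beans: uses 210 kcal, +70.0 mg calcium (running total 307.0 mg).
Take 1.431 servings of kidney beans: uses 372 kcal, +73.0 mg calcium (running total 380.0 mg).
Greedy by best ratio exhausts the calories allowance optimally: 380.0 mg.

380.0 mg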